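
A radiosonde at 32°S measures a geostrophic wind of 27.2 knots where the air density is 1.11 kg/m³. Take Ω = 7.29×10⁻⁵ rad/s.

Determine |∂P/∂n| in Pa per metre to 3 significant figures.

1.20×10⁻³ Pa/m

Coriolis parameter at 32°S:
f = 2Ω sin φ = 2 × 7.29×10⁻⁵ × sin 32° = 7.73×10⁻⁵ s⁻¹
Wind speed in SI: 27.2 knots = 14.0 m/s
Geostrophic balance rearranged: |∂P/∂n| = f ρ V_g
|∂P/∂n| = 7.73×10⁻⁵ × 1.11 × 14.0 = 1.20×10⁻³ Pa/m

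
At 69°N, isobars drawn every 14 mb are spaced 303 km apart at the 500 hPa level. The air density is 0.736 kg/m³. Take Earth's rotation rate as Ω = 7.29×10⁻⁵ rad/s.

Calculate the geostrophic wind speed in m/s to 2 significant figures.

Coriolis parameter at 69°N:
f = 2Ω sin φ = 2 × 7.29×10⁻⁵ × sin 69° = 1.36×10⁻⁴ s⁻¹
Pressure gradient: |∂P/∂n| = 1400 Pa / 303000 m = 4.62×10⁻³ Pa/m
Geostrophic balance (pressure-gradient force = Coriolis force):
V_g = (1/(fρ)) |∂P/∂n| = 4.62×10⁻³ / (1.36×10⁻⁴ × 0.736) = 46.1 m/s

46 m/s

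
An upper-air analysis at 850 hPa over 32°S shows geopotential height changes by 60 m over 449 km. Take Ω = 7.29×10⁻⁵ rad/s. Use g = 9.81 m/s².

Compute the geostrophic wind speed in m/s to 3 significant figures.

Coriolis parameter at 32°S:
f = 2Ω sin φ = 2 × 7.29×10⁻⁵ × sin 32° = 7.73×10⁻⁵ s⁻¹
Height gradient: |∂Z/∂n| = 60 m / 449000 m = 1.34×10⁻⁴
On a pressure surface, geostrophic balance gives V_g = (g/f)|∂Z/∂n|:
V_g = 9.81 × 1.34×10⁻⁴ / 7.73×10⁻⁵ = 17.0 m/s

17.0 m/s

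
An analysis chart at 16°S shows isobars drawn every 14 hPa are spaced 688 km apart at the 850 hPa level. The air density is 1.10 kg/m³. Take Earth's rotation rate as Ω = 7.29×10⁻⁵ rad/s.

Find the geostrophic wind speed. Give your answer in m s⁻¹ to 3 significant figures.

46.0 m s⁻¹

Coriolis parameter at 16°S:
f = 2Ω sin φ = 2 × 7.29×10⁻⁵ × sin 16° = 4.02×10⁻⁵ s⁻¹
Pressure gradient: |∂P/∂n| = 1400 Pa / 688000 m = 2.03×10⁻³ Pa/m
Geostrophic balance (pressure-gradient force = Coriolis force):
V_g = (1/(fρ)) |∂P/∂n| = 2.03×10⁻³ / (4.02×10⁻⁵ × 1.10) = 46.0 m/s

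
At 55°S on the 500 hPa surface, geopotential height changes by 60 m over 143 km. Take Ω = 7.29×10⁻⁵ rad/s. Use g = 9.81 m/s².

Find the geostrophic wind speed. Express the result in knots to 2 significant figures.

Coriolis parameter at 55°S:
f = 2Ω sin φ = 2 × 7.29×10⁻⁵ × sin 55° = 1.19×10⁻⁴ s⁻¹
Height gradient: |∂Z/∂n| = 60 m / 143000 m = 4.20×10⁻⁴
On a pressure surface, geostrophic balance gives V_g = (g/f)|∂Z/∂n|:
V_g = 9.81 × 4.20×10⁻⁴ / 1.19×10⁻⁴ = 34.5 m/s
Converting: 34.5 m/s × 1.944 = 67 knots

67 knots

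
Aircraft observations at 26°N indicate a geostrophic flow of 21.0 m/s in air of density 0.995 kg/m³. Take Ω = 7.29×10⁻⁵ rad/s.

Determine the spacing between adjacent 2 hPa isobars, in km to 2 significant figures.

Coriolis parameter at 26°N:
f = 2Ω sin φ = 2 × 7.29×10⁻⁵ × sin 26° = 6.39×10⁻⁵ s⁻¹
Geostrophic balance rearranged: |∂P/∂n| = f ρ V_g
|∂P/∂n| = 6.39×10⁻⁵ × 0.995 × 21.0 = 1.34×10⁻³ Pa/m
Isobar spacing: Δn = ΔP/|∂P/∂n| = 200 Pa / 1.34×10⁻³ Pa/m = 149757 m ≈ 150 km

150 km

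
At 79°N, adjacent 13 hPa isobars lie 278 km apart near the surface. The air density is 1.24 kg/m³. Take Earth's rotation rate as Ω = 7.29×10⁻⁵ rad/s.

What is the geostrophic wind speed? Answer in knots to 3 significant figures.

Coriolis parameter at 79°N:
f = 2Ω sin φ = 2 × 7.29×10⁻⁵ × sin 79° = 1.43×10⁻⁴ s⁻¹
Pressure gradient: |∂P/∂n| = 1300 Pa / 278000 m = 4.68×10⁻³ Pa/m
Geostrophic balance (pressure-gradient force = Coriolis force):
V_g = (1/(fρ)) |∂P/∂n| = 4.68×10⁻³ / (1.43×10⁻⁴ × 1.24) = 26.3 m/s
Converting: 26.3 m/s × 1.944 = 51.2 knots

51.2 knots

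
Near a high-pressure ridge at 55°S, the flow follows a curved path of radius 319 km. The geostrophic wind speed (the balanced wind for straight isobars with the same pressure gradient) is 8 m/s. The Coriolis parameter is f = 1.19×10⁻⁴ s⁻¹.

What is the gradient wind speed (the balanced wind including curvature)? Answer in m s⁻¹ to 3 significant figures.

11.5 m s⁻¹

Around a high, pressure-gradient force acts outward with centrifugal, so Coriolis balances both:
fV = (1/ρ)|∂P/∂n| + V²/R  →  V² − fR·V + fR·V_g = 0
With fR = 1.19×10⁻⁴ × 319×10³ m = 38.0 m/s:
V = [fR − √((fR)² − 4 fR V_g)]/2 = [38.0 − √(38.0² − 4×38.0×8)]/2 = 11.5 m/s
Supergeostrophic (V > V_g = 8 m/s), as expected around a high.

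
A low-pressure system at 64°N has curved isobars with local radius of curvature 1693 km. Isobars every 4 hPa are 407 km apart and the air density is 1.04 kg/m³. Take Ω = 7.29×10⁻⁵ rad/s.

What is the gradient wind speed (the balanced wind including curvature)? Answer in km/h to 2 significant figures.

Coriolis parameter at 64°N:
f = 2Ω sin φ = 2 × 7.29×10⁻⁵ × sin 64° = 1.31×10⁻⁴ s⁻¹
Pressure gradient: |∂P/∂n| = 400 Pa / 407000 m = 9.83×10⁻⁴ Pa/m
Geostrophic speed: V_g = |∂P/∂n|/(fρ) = 9.83×10⁻⁴/(1.31×10⁻⁴ × 1.04) = 7.21 m/s
Around a low, centrifugal force acts outward with Coriolis, so pressure-gradient force balances both:
(1/ρ)|∂P/∂n| = fV + V²/R  →  V² + fR·V − fR·V_g = 0
With fR = 1.31×10⁻⁴ × 1693×10³ m = 222 m/s:
V = [−fR + √((fR)² + 4 fR V_g)]/2 = [−222 + √(222² + 4×222×7.21)]/2 = 6.99 m/s
Subgeostrophic (V < V_g = 7.21 m/s), as expected around a low.
Converting: 6.99 m/s × 3.6 = 25 km/h

25 km/h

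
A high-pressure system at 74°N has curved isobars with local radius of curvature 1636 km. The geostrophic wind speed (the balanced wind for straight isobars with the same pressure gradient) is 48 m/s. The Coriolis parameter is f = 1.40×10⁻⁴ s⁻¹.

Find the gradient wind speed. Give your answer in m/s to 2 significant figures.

68 m/s

Around a high, pressure-gradient force acts outward with centrifugal, so Coriolis balances both:
fV = (1/ρ)|∂P/∂n| + V²/R  →  V² − fR·V + fR·V_g = 0
With fR = 1.40×10⁻⁴ × 1636×10³ m = 229 m/s:
V = [fR − √((fR)² − 4 fR V_g)]/2 = [229 − √(229² − 4×229×48)]/2 = 68.5 m/s
Supergeostrophic (V > V_g = 48 m/s), as expected around a high.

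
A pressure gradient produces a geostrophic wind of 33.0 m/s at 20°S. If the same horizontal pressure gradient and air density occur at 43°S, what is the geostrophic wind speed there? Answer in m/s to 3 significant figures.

16.5 m/s

With the same pressure gradient and density, V_g ∝ 1/f ∝ 1/sin φ.
V₂ = V₁ · sin φ₁ / sin φ₂ = 33.0 × sin 20° / sin 43°
V₂ = 33.0 × 0.3420/0.6820 = 16.5 m/s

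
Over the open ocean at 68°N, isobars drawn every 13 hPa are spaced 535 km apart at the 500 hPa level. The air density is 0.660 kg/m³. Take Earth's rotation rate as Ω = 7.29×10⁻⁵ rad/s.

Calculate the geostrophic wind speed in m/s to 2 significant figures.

27 m/s

Coriolis parameter at 68°N:
f = 2Ω sin φ = 2 × 7.29×10⁻⁵ × sin 68° = 1.35×10⁻⁴ s⁻¹
Pressure gradient: |∂P/∂n| = 1300 Pa / 535000 m = 2.43×10⁻³ Pa/m
Geostrophic balance (pressure-gradient force = Coriolis force):
V_g = (1/(fρ)) |∂P/∂n| = 2.43×10⁻³ / (1.35×10⁻⁴ × 0.660) = 27.2 m/s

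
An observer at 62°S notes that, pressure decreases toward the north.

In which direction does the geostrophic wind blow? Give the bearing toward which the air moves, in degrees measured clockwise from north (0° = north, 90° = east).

270°

The pressure-gradient force points toward the north (bearing 000°).
Geostrophic balance: in the Southern Hemisphere the Coriolis force deflects motion to the left, so the geostrophic wind blows 90° to the left of the pressure-gradient force (low pressure on the right).
Rotating 000° by 90° counterclockwise gives 270° — the wind blows toward the west.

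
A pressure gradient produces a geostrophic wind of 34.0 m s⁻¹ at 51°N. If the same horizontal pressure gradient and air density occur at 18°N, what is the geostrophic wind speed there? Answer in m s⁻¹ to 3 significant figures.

With the same pressure gradient and density, V_g ∝ 1/f ∝ 1/sin φ.
V₂ = V₁ · sin φ₁ / sin φ₂ = 34.0 × sin 51° / sin 18°
V₂ = 34.0 × 0.7771/0.3090 = 85.5 m s⁻¹

85.5 m s⁻¹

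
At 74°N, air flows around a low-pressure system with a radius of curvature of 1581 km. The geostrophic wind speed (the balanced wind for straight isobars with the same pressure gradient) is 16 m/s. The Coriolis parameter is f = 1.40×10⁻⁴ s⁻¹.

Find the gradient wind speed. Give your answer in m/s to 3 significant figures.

15.0 m/s

Around a low, centrifugal force acts outward with Coriolis, so pressure-gradient force balances both:
(1/ρ)|∂P/∂n| = fV + V²/R  →  V² + fR·V − fR·V_g = 0
With fR = 1.40×10⁻⁴ × 1581×10³ m = 221 m/s:
V = [−fR + √((fR)² + 4 fR V_g)]/2 = [−221 + √(221² + 4×221×16)]/2 = 15 m/s
Subgeostrophic (V < V_g = 16 m/s), as expected around a low.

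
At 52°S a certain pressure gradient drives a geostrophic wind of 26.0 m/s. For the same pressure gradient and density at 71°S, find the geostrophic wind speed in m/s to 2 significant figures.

With the same pressure gradient and density, V_g ∝ 1/f ∝ 1/sin φ.
V₂ = V₁ · sin φ₁ / sin φ₂ = 26.0 × sin 52° / sin 71°
V₂ = 26.0 × 0.7880/0.9455 = 22 m/s

22 m/s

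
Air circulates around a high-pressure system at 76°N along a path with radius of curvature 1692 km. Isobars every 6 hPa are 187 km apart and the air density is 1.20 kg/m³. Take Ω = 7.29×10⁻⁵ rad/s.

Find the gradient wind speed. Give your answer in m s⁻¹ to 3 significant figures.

Coriolis parameter at 76°N:
f = 2Ω sin φ = 2 × 7.29×10⁻⁵ × sin 76° = 1.41×10⁻⁴ s⁻¹
Pressure gradient: |∂P/∂n| = 600 Pa / 187000 m = 3.21×10⁻³ Pa/m
Geostrophic speed: V_g = |∂P/∂n|/(fρ) = 3.21×10⁻³/(1.41×10⁻⁴ × 1.20) = 18.9 m/s
Around a high, pressure-gradient force acts outward with centrifugal, so Coriolis balances both:
fV = (1/ρ)|∂P/∂n| + V²/R  →  V² − fR·V + fR·V_g = 0
With fR = 1.41×10⁻⁴ × 1692×10³ m = 239 m/s:
V = [fR − √((fR)² − 4 fR V_g)]/2 = [239 − √(239² − 4×239×18.9)]/2 = 20.7 m/s
Supergeostrophic (V > V_g = 18.9 m/s), as expected around a high.

20.7 m s⁻¹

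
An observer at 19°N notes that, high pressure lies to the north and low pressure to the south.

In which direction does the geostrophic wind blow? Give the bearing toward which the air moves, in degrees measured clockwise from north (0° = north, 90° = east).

270°

The pressure-gradient force points toward the south (bearing 180°).
Geostrophic balance: in the Northern Hemisphere the Coriolis force deflects motion to the right, so the geostrophic wind blows 90° to the right of the pressure-gradient force (low pressure on the left).
Rotating 180° by 90° clockwise gives 270° — the wind blows toward the west.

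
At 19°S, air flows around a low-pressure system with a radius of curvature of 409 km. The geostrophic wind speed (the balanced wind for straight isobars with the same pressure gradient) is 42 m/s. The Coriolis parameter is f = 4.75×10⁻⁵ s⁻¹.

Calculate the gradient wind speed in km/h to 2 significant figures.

Around a low, centrifugal force acts outward with Coriolis, so pressure-gradient force balances both:
(1/ρ)|∂P/∂n| = fV + V²/R  →  V² + fR·V − fR·V_g = 0
With fR = 4.75×10⁻⁵ × 409×10³ m = 19.4 m/s:
V = [−fR + √((fR)² + 4 fR V_g)]/2 = [−19.4 + √(19.4² + 4×19.4×42)]/2 = 20.5 m/s
Subgeostrophic (V < V_g = 42 m/s), as expected around a low.
Converting: 20.5 m/s × 3.6 = 74 km/h

74 km/h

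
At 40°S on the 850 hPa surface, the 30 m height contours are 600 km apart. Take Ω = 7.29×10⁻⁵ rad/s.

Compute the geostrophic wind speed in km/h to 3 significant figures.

18.8 km/h

Coriolis parameter at 40°S:
f = 2Ω sin φ = 2 × 7.29×10⁻⁵ × sin 40° = 9.37×10⁻⁵ s⁻¹
Height gradient: |∂Z/∂n| = 30 m / 600000 m = 5.00×10⁻⁵
On a pressure surface, geostrophic balance gives V_g = (g/f)|∂Z/∂n|:
V_g = 9.81 × 5.00×10⁻⁵ / 9.37×10⁻⁵ = 5.23 m/s
Converting: 5.23 m/s × 3.6 = 18.8 km/h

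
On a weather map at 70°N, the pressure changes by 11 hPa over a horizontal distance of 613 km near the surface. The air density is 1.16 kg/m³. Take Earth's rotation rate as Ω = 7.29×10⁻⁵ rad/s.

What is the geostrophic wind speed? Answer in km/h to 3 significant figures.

Coriolis parameter at 70°N:
f = 2Ω sin φ = 2 × 7.29×10⁻⁵ × sin 70° = 1.37×10⁻⁴ s⁻¹
Pressure gradient: |∂P/∂n| = 1100 Pa / 613000 m = 1.79×10⁻³ Pa/m
Geostrophic balance (pressure-gradient force = Coriolis force):
V_g = (1/(fρ)) |∂P/∂n| = 1.79×10⁻³ / (1.37×10⁻⁴ × 1.16) = 11.3 m/s
Converting: 11.3 m/s × 3.6 = 40.6 km/h

40.6 km/h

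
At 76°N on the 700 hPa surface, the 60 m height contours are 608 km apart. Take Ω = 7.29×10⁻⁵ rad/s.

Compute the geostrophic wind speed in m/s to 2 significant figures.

6.8 m/s

Coriolis parameter at 76°N:
f = 2Ω sin φ = 2 × 7.29×10⁻⁵ × sin 76° = 1.41×10⁻⁴ s⁻¹
Height gradient: |∂Z/∂n| = 60 m / 608000 m = 9.87×10⁻⁵
On a pressure surface, geostrophic balance gives V_g = (g/f)|∂Z/∂n|:
V_g = 9.81 × 9.87×10⁻⁵ / 1.41×10⁻⁴ = 6.84 m/s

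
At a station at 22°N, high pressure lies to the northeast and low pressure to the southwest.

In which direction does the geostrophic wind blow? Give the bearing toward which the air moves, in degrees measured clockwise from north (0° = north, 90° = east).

The pressure-gradient force points toward the southwest (bearing 225°).
Geostrophic balance: in the Northern Hemisphere the Coriolis force deflects motion to the right, so the geostrophic wind blows 90° to the right of the pressure-gradient force (low pressure on the left).
Rotating 225° by 90° clockwise gives 315° — the wind blows toward the northwest.

315°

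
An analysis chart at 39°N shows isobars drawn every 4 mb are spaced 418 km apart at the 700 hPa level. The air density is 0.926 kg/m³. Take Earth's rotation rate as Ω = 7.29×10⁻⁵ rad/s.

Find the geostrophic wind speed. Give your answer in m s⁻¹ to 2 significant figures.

Coriolis parameter at 39°N:
f = 2Ω sin φ = 2 × 7.29×10⁻⁵ × sin 39° = 9.18×10⁻⁵ s⁻¹
Pressure gradient: |∂P/∂n| = 400 Pa / 418000 m = 9.57×10⁻⁴ Pa/m
Geostrophic balance (pressure-gradient force = Coriolis force):
V_g = (1/(fρ)) |∂P/∂n| = 9.57×10⁻⁴ / (9.18×10⁻⁵ × 0.926) = 11.3 m/s

11 m s⁻¹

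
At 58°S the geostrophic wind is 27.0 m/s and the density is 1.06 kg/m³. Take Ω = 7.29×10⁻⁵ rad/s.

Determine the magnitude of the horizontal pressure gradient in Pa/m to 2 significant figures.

3.5×10⁻³ Pa/m

Coriolis parameter at 58°S:
f = 2Ω sin φ = 2 × 7.29×10⁻⁵ × sin 58° = 1.24×10⁻⁴ s⁻¹
Geostrophic balance rearranged: |∂P/∂n| = f ρ V_g
|∂P/∂n| = 1.24×10⁻⁴ × 1.06 × 27.0 = 3.54×10⁻³ Pa/m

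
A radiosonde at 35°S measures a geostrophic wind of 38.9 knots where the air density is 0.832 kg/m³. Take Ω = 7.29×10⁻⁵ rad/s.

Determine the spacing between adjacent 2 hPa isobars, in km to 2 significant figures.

140 km

Coriolis parameter at 35°S:
f = 2Ω sin φ = 2 × 7.29×10⁻⁵ × sin 35° = 8.36×10⁻⁵ s⁻¹
Wind speed in SI: 38.9 knots = 20.0 m/s
Geostrophic balance rearranged: |∂P/∂n| = f ρ V_g
|∂P/∂n| = 8.36×10⁻⁵ × 0.832 × 20.0 = 1.39×10⁻³ Pa/m
Isobar spacing: Δn = ΔP/|∂P/∂n| = 200 Pa / 1.39×10⁻³ Pa/m = 143638 m ≈ 140 km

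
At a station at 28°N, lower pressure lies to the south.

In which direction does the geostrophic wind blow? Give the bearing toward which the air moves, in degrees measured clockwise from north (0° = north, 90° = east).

The pressure-gradient force points toward the south (bearing 180°).
Geostrophic balance: in the Northern Hemisphere the Coriolis force deflects motion to the right, so the geostrophic wind blows 90° to the right of the pressure-gradient force (low pressure on the left).
Rotating 180° by 90° clockwise gives 270° — the wind blows toward the west.

270°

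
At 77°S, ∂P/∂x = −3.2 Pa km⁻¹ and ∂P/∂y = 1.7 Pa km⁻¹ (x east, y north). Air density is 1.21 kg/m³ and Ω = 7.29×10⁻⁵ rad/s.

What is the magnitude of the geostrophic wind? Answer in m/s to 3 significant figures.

21.1 m/s

Coriolis parameter at 77°S:
f = 2Ω sin φ = 2 × 7.29×10⁻⁵ × sin 77° = 1.42×10⁻⁴ s⁻¹
In the Southern Hemisphere f is negative: f = −1.42×10⁻⁴ s⁻¹.
Component geostrophic relations (x east, y north):
u_g = −(1/(fρ)) ∂P/∂y,  v_g = (1/(fρ)) ∂P/∂x
u_g = −(1.7×10⁻³)/(−1.42×10⁻⁴ × 1.21) = 9.89 m/s;  v_g = (−3.2×10⁻³)/(−1.42×10⁻⁴ × 1.21) = 18.6 m/s
|V_g| = √(u_g² + v_g²) = 21.1 m/s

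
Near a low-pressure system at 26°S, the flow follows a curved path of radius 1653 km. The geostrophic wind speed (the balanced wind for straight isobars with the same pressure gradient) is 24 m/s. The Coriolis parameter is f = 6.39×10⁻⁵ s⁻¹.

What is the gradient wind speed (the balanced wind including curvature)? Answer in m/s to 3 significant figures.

Around a low, centrifugal force acts outward with Coriolis, so pressure-gradient force balances both:
(1/ρ)|∂P/∂n| = fV + V²/R  →  V² + fR·V − fR·V_g = 0
With fR = 6.39×10⁻⁵ × 1653×10³ m = 106 m/s:
V = [−fR + √((fR)² + 4 fR V_g)]/2 = [−106 + √(106² + 4×106×24)]/2 = 20.2 m/s
Subgeostrophic (V < V_g = 24 m/s), as expected around a low.

20.2 m/s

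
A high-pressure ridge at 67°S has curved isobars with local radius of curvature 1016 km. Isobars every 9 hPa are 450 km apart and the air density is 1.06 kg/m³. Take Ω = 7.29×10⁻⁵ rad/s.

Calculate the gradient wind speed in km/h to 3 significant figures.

57.3 km/h

Coriolis parameter at 67°S:
f = 2Ω sin φ = 2 × 7.29×10⁻⁵ × sin 67° = 1.34×10⁻⁴ s⁻¹
Pressure gradient: |∂P/∂n| = 900 Pa / 450000 m = 2.00×10⁻³ Pa/m
Geostrophic speed: V_g = |∂P/∂n|/(fρ) = 2.00×10⁻³/(1.34×10⁻⁴ × 1.06) = 14.1 m/s
Around a high, pressure-gradient force acts outward with centrifugal, so Coriolis balances both:
fV = (1/ρ)|∂P/∂n| + V²/R  →  V² − fR·V + fR·V_g = 0
With fR = 1.34×10⁻⁴ × 1016×10³ m = 136 m/s:
V = [fR − √((fR)² − 4 fR V_g)]/2 = [136 − √(136² − 4×136×14.1)]/2 = 15.9 m/s
Supergeostrophic (V > V_g = 14.1 m/s), as expected around a high.
Converting: 15.9 m/s × 3.6 = 57.3 km/h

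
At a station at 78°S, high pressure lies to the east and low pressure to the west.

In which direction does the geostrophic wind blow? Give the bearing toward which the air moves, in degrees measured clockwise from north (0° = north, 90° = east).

The pressure-gradient force points toward the west (bearing 270°).
Geostrophic balance: in the Southern Hemisphere the Coriolis force deflects motion to the left, so the geostrophic wind blows 90° to the left of the pressure-gradient force (low pressure on the right).
Rotating 270° by 90° counterclockwise gives 180° — the wind blows toward the south.

180°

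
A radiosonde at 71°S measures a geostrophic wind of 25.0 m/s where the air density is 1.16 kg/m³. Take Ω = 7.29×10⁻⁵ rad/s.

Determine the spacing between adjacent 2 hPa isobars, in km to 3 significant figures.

50.0 km

Coriolis parameter at 71°S:
f = 2Ω sin φ = 2 × 7.29×10⁻⁵ × sin 71° = 1.38×10⁻⁴ s⁻¹
Geostrophic balance rearranged: |∂P/∂n| = f ρ V_g
|∂P/∂n| = 1.38×10⁻⁴ × 1.16 × 25.0 = 4.00×10⁻³ Pa/m
Isobar spacing: Δn = ΔP/|∂P/∂n| = 200 Pa / 4.00×10⁻³ Pa/m = 50027 m ≈ 50.0 km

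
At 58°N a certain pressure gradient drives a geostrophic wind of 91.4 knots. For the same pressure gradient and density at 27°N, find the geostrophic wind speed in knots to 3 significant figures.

171 knots

With the same pressure gradient and density, V_g ∝ 1/f ∝ 1/sin φ.
V₂ = V₁ · sin φ₁ / sin φ₂ = 91.4 × sin 58° / sin 27°
V₂ = 91.4 × 0.8480/0.4540 = 171 knots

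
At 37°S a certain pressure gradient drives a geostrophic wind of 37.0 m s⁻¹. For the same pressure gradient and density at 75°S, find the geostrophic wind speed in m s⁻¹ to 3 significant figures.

With the same pressure gradient and density, V_g ∝ 1/f ∝ 1/sin φ.
V₂ = V₁ · sin φ₁ / sin φ₂ = 37.0 × sin 37° / sin 75°
V₂ = 37.0 × 0.6018/0.9659 = 23.1 m s⁻¹

23.1 m s⁻¹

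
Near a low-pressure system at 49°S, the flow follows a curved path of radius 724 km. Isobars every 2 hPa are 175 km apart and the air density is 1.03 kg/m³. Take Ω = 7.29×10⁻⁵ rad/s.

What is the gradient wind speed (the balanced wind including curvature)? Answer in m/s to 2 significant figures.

9.1 m/s

Coriolis parameter at 49°S:
f = 2Ω sin φ = 2 × 7.29×10⁻⁵ × sin 49° = 1.10×10⁻⁴ s⁻¹
Pressure gradient: |∂P/∂n| = 200 Pa / 175000 m = 1.14×10⁻³ Pa/m
Geostrophic speed: V_g = |∂P/∂n|/(fρ) = 1.14×10⁻³/(1.10×10⁻⁴ × 1.03) = 10.1 m/s
Around a low, centrifugal force acts outward with Coriolis, so pressure-gradient force balances both:
(1/ρ)|∂P/∂n| = fV + V²/R  →  V² + fR·V − fR·V_g = 0
With fR = 1.10×10⁻⁴ × 724×10³ m = 79.7 m/s:
V = [−fR + √((fR)² + 4 fR V_g)]/2 = [−79.7 + √(79.7² + 4×79.7×10.1)]/2 = 9.05 m/s
Subgeostrophic (V < V_g = 10.1 m/s), as expected around a low.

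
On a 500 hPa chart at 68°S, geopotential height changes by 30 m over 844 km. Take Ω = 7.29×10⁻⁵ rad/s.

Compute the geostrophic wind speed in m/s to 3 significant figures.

2.58 m/s

Coriolis parameter at 68°S:
f = 2Ω sin φ = 2 × 7.29×10⁻⁵ × sin 68° = 1.35×10⁻⁴ s⁻¹
Height gradient: |∂Z/∂n| = 30 m / 844000 m = 3.55×10⁻⁵
On a pressure surface, geostrophic balance gives V_g = (g/f)|∂Z/∂n|:
V_g = 9.81 × 3.55×10⁻⁵ / 1.35×10⁻⁴ = 2.58 m/s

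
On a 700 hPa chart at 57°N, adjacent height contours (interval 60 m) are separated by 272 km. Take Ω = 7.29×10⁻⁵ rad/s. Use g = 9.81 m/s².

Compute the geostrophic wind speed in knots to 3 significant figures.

Coriolis parameter at 57°N:
f = 2Ω sin φ = 2 × 7.29×10⁻⁵ × sin 57° = 1.22×10⁻⁴ s⁻¹
Height gradient: |∂Z/∂n| = 60 m / 272000 m = 2.21×10⁻⁴
On a pressure surface, geostrophic balance gives V_g = (g/f)|∂Z/∂n|:
V_g = 9.81 × 2.21×10⁻⁴ / 1.22×10⁻⁴ = 17.7 m/s
Converting: 17.7 m/s × 1.944 = 34.4 knots

34.4 knots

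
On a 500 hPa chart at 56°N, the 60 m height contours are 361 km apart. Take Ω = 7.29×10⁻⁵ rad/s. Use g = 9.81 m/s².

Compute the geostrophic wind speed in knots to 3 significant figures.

26.2 knots

Coriolis parameter at 56°N:
f = 2Ω sin φ = 2 × 7.29×10⁻⁵ × sin 56° = 1.21×10⁻⁴ s⁻¹
Height gradient: |∂Z/∂n| = 60 m / 361000 m = 1.66×10⁻⁴
On a pressure surface, geostrophic balance gives V_g = (g/f)|∂Z/∂n|:
V_g = 9.81 × 1.66×10⁻⁴ / 1.21×10⁻⁴ = 13.5 m/s
Converting: 13.5 m/s × 1.944 = 26.2 knots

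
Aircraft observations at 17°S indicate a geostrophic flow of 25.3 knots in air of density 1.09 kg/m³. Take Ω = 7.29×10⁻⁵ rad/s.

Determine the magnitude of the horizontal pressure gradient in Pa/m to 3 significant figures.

Coriolis parameter at 17°S:
f = 2Ω sin φ = 2 × 7.29×10⁻⁵ × sin 17° = 4.26×10⁻⁵ s⁻¹
Wind speed in SI: 25.3 knots = 13.0 m/s
Geostrophic balance rearranged: |∂P/∂n| = f ρ V_g
|∂P/∂n| = 4.26×10⁻⁵ × 1.09 × 13.0 = 6.05×10⁻⁴ Pa/m

6.05×10⁻⁴ Pa/m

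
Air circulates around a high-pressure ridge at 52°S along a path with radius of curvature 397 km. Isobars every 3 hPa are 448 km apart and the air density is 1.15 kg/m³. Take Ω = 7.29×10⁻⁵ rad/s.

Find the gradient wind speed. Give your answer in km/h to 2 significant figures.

Coriolis parameter at 52°S:
f = 2Ω sin φ = 2 × 7.29×10⁻⁵ × sin 52° = 1.15×10⁻⁴ s⁻¹
Pressure gradient: |∂P/∂n| = 300 Pa / 448000 m = 6.70×10⁻⁴ Pa/m
Geostrophic speed: V_g = |∂P/∂n|/(fρ) = 6.70×10⁻⁴/(1.15×10⁻⁴ × 1.15) = 5.07 m/s
Around a high, pressure-gradient force acts outward with centrifugal, so Coriolis balances both:
fV = (1/ρ)|∂P/∂n| + V²/R  →  V² − fR·V + fR·V_g = 0
With fR = 1.15×10⁻⁴ × 397×10³ m = 45.6 m/s:
V = [fR − √((fR)² − 4 fR V_g)]/2 = [45.6 − √(45.6² − 4×45.6×5.07)]/2 = 5.81 m/s
Supergeostrophic (V > V_g = 5.07 m/s), as expected around a high.
Converting: 5.81 m/s × 3.6 = 21 km/h

21 km/h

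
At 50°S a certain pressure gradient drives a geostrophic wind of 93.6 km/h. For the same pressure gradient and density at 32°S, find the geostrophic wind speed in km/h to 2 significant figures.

With the same pressure gradient and density, V_g ∝ 1/f ∝ 1/sin φ.
V₂ = V₁ · sin φ₁ / sin φ₂ = 93.6 × sin 50° / sin 32°
V₂ = 93.6 × 0.7660/0.5299 = 140 km/h

140 km/h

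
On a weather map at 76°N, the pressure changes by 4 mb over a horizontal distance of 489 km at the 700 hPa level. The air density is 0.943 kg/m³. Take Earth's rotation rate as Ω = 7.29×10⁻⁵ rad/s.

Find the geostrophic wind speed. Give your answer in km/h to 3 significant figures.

22.1 km/h

Coriolis parameter at 76°N:
f = 2Ω sin φ = 2 × 7.29×10⁻⁵ × sin 76° = 1.41×10⁻⁴ s⁻¹
Pressure gradient: |∂P/∂n| = 400 Pa / 489000 m = 8.18×10⁻⁴ Pa/m
Geostrophic balance (pressure-gradient force = Coriolis force):
V_g = (1/(fρ)) |∂P/∂n| = 8.18×10⁻⁴ / (1.41×10⁻⁴ × 0.943) = 6.13 m/s
Converting: 6.13 m/s × 3.6 = 22.1 km/h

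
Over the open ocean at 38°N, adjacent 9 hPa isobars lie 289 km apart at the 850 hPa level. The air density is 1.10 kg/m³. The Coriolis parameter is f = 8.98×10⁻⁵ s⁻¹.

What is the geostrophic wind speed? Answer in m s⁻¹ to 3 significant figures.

Pressure gradient: |∂P/∂n| = 900 Pa / 289000 m = 3.11×10⁻³ Pa/m
Geostrophic balance (pressure-gradient force = Coriolis force):
V_g = (1/(fρ)) |∂P/∂n| = 3.11×10⁻³ / (8.98×10⁻⁵ × 1.10) = 31.5 m/s

31.5 m s⁻¹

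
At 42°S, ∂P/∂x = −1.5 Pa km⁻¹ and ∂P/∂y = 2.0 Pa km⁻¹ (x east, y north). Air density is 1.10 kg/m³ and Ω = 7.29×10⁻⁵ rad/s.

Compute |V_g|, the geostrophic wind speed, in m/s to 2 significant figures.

23 m/s

Coriolis parameter at 42°S:
f = 2Ω sin φ = 2 × 7.29×10⁻⁵ × sin 42° = 9.76×10⁻⁵ s⁻¹
In the Southern Hemisphere f is negative: f = −9.76×10⁻⁵ s⁻¹.
Component geostrophic relations (x east, y north):
u_g = −(1/(fρ)) ∂P/∂y,  v_g = (1/(fρ)) ∂P/∂x
u_g = −(2.0×10⁻³)/(−9.76×10⁻⁵ × 1.10) = 18.6 m/s;  v_g = (−1.5×10⁻³)/(−9.76×10⁻⁵ × 1.10) = 14.0 m/s
|V_g| = √(u_g² + v_g²) = 23.3 m/s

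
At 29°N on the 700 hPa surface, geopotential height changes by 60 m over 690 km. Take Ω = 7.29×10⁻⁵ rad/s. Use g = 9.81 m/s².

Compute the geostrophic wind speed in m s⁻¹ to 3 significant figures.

Coriolis parameter at 29°N:
f = 2Ω sin φ = 2 × 7.29×10⁻⁵ × sin 29° = 7.07×10⁻⁵ s⁻¹
Height gradient: |∂Z/∂n| = 60 m / 690000 m = 8.70×10⁻⁵
On a pressure surface, geostrophic balance gives V_g = (g/f)|∂Z/∂n|:
V_g = 9.81 × 8.70×10⁻⁵ / 7.07×10⁻⁵ = 12.1 m/s

12.1 m s⁻¹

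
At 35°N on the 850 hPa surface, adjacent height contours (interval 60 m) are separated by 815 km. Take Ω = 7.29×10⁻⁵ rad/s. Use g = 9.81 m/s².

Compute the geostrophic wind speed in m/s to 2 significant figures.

Coriolis parameter at 35°N:
f = 2Ω sin φ = 2 × 7.29×10⁻⁵ × sin 35° = 8.36×10⁻⁵ s⁻¹
Height gradient: |∂Z/∂n| = 60 m / 815000 m = 7.36×10⁻⁵
On a pressure surface, geostrophic balance gives V_g = (g/f)|∂Z/∂n|:
V_g = 9.81 × 7.36×10⁻⁵ / 8.36×10⁻⁵ = 8.64 m/s

8.6 m/s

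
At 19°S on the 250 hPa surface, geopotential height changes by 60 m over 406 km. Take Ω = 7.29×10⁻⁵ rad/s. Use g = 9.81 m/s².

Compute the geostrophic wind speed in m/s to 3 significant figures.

30.5 m/s

Coriolis parameter at 19°S:
f = 2Ω sin φ = 2 × 7.29×10⁻⁵ × sin 19° = 4.75×10⁻⁵ s⁻¹
Height gradient: |∂Z/∂n| = 60 m / 406000 m = 1.48×10⁻⁴
On a pressure surface, geostrophic balance gives V_g = (g/f)|∂Z/∂n|:
V_g = 9.81 × 1.48×10⁻⁴ / 4.75×10⁻⁵ = 30.5 m/s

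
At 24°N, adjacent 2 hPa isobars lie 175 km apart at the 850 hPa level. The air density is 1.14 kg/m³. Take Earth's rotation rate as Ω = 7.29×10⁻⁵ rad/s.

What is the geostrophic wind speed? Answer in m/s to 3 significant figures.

Coriolis parameter at 24°N:
f = 2Ω sin φ = 2 × 7.29×10⁻⁵ × sin 24° = 5.93×10⁻⁵ s⁻¹
Pressure gradient: |∂P/∂n| = 200 Pa / 175000 m = 1.14×10⁻³ Pa/m
Geostrophic balance (pressure-gradient force = Coriolis force):
V_g = (1/(fρ)) |∂P/∂n| = 1.14×10⁻³ / (5.93×10⁻⁵ × 1.14) = 16.9 m/s

16.9 m/s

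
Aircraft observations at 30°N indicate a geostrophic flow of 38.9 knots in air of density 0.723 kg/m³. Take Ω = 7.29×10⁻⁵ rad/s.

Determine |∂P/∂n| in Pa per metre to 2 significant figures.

Coriolis parameter at 30°N:
f = 2Ω sin φ = 2 × 7.29×10⁻⁵ × sin 30° = 7.29×10⁻⁵ s⁻¹
Wind speed in SI: 38.9 knots = 20.0 m/s
Geostrophic balance rearranged: |∂P/∂n| = f ρ V_g
|∂P/∂n| = 7.29×10⁻⁵ × 0.723 × 20.0 = 1.05×10⁻³ Pa/m

1.1×10⁻³ Pa/m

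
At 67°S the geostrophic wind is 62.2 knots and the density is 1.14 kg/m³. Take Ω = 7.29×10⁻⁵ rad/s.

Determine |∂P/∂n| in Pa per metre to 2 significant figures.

Coriolis parameter at 67°S:
f = 2Ω sin φ = 2 × 7.29×10⁻⁵ × sin 67° = 1.34×10⁻⁴ s⁻¹
Wind speed in SI: 62.2 knots = 32.0 m/s
Geostrophic balance rearranged: |∂P/∂n| = f ρ V_g
|∂P/∂n| = 1.34×10⁻⁴ × 1.14 × 32.0 = 4.90×10⁻³ Pa/m

4.9×10⁻³ Pa/m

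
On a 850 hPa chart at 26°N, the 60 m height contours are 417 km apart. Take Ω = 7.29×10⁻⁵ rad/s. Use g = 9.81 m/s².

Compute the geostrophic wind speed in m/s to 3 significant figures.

Coriolis parameter at 26°N:
f = 2Ω sin φ = 2 × 7.29×10⁻⁵ × sin 26° = 6.39×10⁻⁵ s⁻¹
Height gradient: |∂Z/∂n| = 60 m / 417000 m = 1.44×10⁻⁴
On a pressure surface, geostrophic balance gives V_g = (g/f)|∂Z/∂n|:
V_g = 9.81 × 1.44×10⁻⁴ / 6.39×10⁻⁵ = 22.1 m/s

22.1 m/s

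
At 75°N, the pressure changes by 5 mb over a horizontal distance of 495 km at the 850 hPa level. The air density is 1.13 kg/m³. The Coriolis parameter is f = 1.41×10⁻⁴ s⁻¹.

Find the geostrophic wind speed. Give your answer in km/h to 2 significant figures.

Pressure gradient: |∂P/∂n| = 500 Pa / 495000 m = 1.01×10⁻³ Pa/m
Geostrophic balance (pressure-gradient force = Coriolis force):
V_g = (1/(fρ)) |∂P/∂n| = 1.01×10⁻³ / (1.41×10⁻⁴ × 1.13) = 6.34 m/s
Converting: 6.34 m/s × 3.6 = 23 km/h

23 km/h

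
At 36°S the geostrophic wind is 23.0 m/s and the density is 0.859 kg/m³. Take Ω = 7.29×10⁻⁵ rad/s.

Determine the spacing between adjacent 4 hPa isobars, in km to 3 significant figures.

Coriolis parameter at 36°S:
f = 2Ω sin φ = 2 × 7.29×10⁻⁵ × sin 36° = 8.57×10⁻⁵ s⁻¹
Geostrophic balance rearranged: |∂P/∂n| = f ρ V_g
|∂P/∂n| = 8.57×10⁻⁵ × 0.859 × 23.0 = 1.69×10⁻³ Pa/m
Isobar spacing: Δn = ΔP/|∂P/∂n| = 400 Pa / 1.69×10⁻³ Pa/m = 236245 m ≈ 236 km

236 km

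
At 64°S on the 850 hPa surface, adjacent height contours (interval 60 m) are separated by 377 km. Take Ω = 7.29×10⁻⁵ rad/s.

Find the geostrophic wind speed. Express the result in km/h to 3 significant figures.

Coriolis parameter at 64°S:
f = 2Ω sin φ = 2 × 7.29×10⁻⁵ × sin 64° = 1.31×10⁻⁴ s⁻¹
Height gradient: |∂Z/∂n| = 60 m / 377000 m = 1.59×10⁻⁴
On a pressure surface, geostrophic balance gives V_g = (g/f)|∂Z/∂n|:
V_g = 9.81 × 1.59×10⁻⁴ / 1.31×10⁻⁴ = 11.9 m/s
Converting: 11.9 m/s × 3.6 = 42.9 km/h

42.9 km/h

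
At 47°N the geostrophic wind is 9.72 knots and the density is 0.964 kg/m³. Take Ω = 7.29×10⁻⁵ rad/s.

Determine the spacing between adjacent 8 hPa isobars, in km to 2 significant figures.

Coriolis parameter at 47°N:
f = 2Ω sin φ = 2 × 7.29×10⁻⁵ × sin 47° = 1.07×10⁻⁴ s⁻¹
Wind speed in SI: 9.72 knots = 5.00 m/s
Geostrophic balance rearranged: |∂P/∂n| = f ρ V_g
|∂P/∂n| = 1.07×10⁻⁴ × 0.964 × 5.00 = 5.14×10⁻⁴ Pa/m
Isobar spacing: Δn = ΔP/|∂P/∂n| = 800 Pa / 5.14×10⁻⁴ Pa/m = 1556409 m ≈ 1600 km

1600 km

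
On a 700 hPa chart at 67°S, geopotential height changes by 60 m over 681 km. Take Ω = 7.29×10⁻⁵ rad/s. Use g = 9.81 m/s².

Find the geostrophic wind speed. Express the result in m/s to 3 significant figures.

Coriolis parameter at 67°S:
f = 2Ω sin φ = 2 × 7.29×10⁻⁵ × sin 67° = 1.34×10⁻⁴ s⁻¹
Height gradient: |∂Z/∂n| = 60 m / 681000 m = 8.81×10⁻⁵
On a pressure surface, geostrophic balance gives V_g = (g/f)|∂Z/∂n|:
V_g = 9.81 × 8.81×10⁻⁵ / 1.34×10⁻⁴ = 6.44 m/s

6.44 m/s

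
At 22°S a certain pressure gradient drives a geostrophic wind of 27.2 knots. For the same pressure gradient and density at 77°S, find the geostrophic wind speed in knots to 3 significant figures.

With the same pressure gradient and density, V_g ∝ 1/f ∝ 1/sin φ.
V₂ = V₁ · sin φ₁ / sin φ₂ = 27.2 × sin 22° / sin 77°
V₂ = 27.2 × 0.3746/0.9744 = 10.5 knots

10.5 knots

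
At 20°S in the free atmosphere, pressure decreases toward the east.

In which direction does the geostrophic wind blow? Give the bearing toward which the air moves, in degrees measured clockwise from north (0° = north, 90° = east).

The pressure-gradient force points toward the east (bearing 090°).
Geostrophic balance: in the Southern Hemisphere the Coriolis force deflects motion to the left, so the geostrophic wind blows 90° to the left of the pressure-gradient force (low pressure on the right).
Rotating 090° by 90° counterclockwise gives 000° — the wind blows toward the north.

000°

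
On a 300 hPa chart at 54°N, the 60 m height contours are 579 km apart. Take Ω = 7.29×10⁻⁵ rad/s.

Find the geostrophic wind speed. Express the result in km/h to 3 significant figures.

Coriolis parameter at 54°N:
f = 2Ω sin φ = 2 × 7.29×10⁻⁵ × sin 54° = 1.18×10⁻⁴ s⁻¹
Height gradient: |∂Z/∂n| = 60 m / 579000 m = 1.04×10⁻⁴
On a pressure surface, geostrophic balance gives V_g = (g/f)|∂Z/∂n|:
V_g = 9.81 × 1.04×10⁻⁴ / 1.18×10⁻⁴ = 8.62 m/s
Converting: 8.62 m/s × 3.6 = 31.0 km/h

31.0 km/h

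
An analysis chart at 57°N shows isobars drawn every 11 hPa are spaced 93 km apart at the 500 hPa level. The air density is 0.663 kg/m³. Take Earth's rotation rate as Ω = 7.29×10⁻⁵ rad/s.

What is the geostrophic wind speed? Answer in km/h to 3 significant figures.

525 km/h

Coriolis parameter at 57°N:
f = 2Ω sin φ = 2 × 7.29×10⁻⁵ × sin 57° = 1.22×10⁻⁴ s⁻¹
Pressure gradient: |∂P/∂n| = 1100 Pa / 93000 m = 1.18×10⁻² Pa/m
Geostrophic balance (pressure-gradient force = Coriolis force):
V_g = (1/(fρ)) |∂P/∂n| = 1.18×10⁻² / (1.22×10⁻⁴ × 0.663) = 146 m/s
Converting: 146 m/s × 3.6 = 525 km/h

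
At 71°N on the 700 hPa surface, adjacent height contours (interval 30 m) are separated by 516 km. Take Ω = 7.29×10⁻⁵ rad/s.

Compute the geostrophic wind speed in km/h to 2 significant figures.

15 km/h

Coriolis parameter at 71°N:
f = 2Ω sin φ = 2 × 7.29×10⁻⁵ × sin 71° = 1.38×10⁻⁴ s⁻¹
Height gradient: |∂Z/∂n| = 30 m / 516000 m = 5.81×10⁻⁵
On a pressure surface, geostrophic balance gives V_g = (g/f)|∂Z/∂n|:
V_g = 9.81 × 5.81×10⁻⁵ / 1.38×10⁻⁴ = 4.14 m/s
Converting: 4.14 m/s × 3.6 = 15 km/h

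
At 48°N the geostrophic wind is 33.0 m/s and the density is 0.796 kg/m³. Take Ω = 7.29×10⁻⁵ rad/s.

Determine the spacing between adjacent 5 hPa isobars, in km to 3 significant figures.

176 km

Coriolis parameter at 48°N:
f = 2Ω sin φ = 2 × 7.29×10⁻⁵ × sin 48° = 1.08×10⁻⁴ s⁻¹
Geostrophic balance rearranged: |∂P/∂n| = f ρ V_g
|∂P/∂n| = 1.08×10⁻⁴ × 0.796 × 33.0 = 2.85×10⁻³ Pa/m
Isobar spacing: Δn = ΔP/|∂P/∂n| = 500 Pa / 2.85×10⁻³ Pa/m = 175676 m ≈ 176 km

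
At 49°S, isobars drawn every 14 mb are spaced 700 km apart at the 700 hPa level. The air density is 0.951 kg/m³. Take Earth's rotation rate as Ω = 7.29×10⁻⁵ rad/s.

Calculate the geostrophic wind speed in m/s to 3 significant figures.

Coriolis parameter at 49°S:
f = 2Ω sin φ = 2 × 7.29×10⁻⁵ × sin 49° = 1.10×10⁻⁴ s⁻¹
Pressure gradient: |∂P/∂n| = 1400 Pa / 700000 m = 2.00×10⁻³ Pa/m
Geostrophic balance (pressure-gradient force = Coriolis force):
V_g = (1/(fρ)) |∂P/∂n| = 2.00×10⁻³ / (1.10×10⁻⁴ × 0.951) = 19.1 m/s

19.1 m/s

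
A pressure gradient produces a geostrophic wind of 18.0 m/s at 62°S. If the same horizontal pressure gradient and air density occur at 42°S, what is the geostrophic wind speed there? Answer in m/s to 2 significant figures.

24 m/s

With the same pressure gradient and density, V_g ∝ 1/f ∝ 1/sin φ.
V₂ = V₁ · sin φ₁ / sin φ₂ = 18.0 × sin 62° / sin 42°
V₂ = 18.0 × 0.8829/0.6691 = 24 m/s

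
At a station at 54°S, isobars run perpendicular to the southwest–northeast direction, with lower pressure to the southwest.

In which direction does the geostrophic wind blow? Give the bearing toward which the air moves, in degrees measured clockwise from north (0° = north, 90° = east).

135°

The pressure-gradient force points toward the southwest (bearing 225°).
Geostrophic balance: in the Southern Hemisphere the Coriolis force deflects motion to the left, so the geostrophic wind blows 90° to the left of the pressure-gradient force (low pressure on the right).
Rotating 225° by 90° counterclockwise gives 135° — the wind blows toward the southeast.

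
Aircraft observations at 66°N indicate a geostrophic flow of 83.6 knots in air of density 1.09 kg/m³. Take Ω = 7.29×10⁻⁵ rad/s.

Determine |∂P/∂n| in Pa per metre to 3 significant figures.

Coriolis parameter at 66°N:
f = 2Ω sin φ = 2 × 7.29×10⁻⁵ × sin 66° = 1.33×10⁻⁴ s⁻¹
Wind speed in SI: 83.6 knots = 43.0 m/s
Geostrophic balance rearranged: |∂P/∂n| = f ρ V_g
|∂P/∂n| = 1.33×10⁻⁴ × 1.09 × 43.0 = 6.24×10⁻³ Pa/m

6.24×10⁻³ Pa/m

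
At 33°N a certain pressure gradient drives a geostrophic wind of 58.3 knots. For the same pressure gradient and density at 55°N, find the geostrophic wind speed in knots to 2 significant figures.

39 knots

With the same pressure gradient and density, V_g ∝ 1/f ∝ 1/sin φ.
V₂ = V₁ · sin φ₁ / sin φ₂ = 58.3 × sin 33° / sin 55°
V₂ = 58.3 × 0.5446/0.8192 = 39 knots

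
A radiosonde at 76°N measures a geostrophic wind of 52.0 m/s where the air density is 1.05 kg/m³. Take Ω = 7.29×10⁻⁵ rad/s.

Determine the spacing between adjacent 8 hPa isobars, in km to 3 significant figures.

104 km

Coriolis parameter at 76°N:
f = 2Ω sin φ = 2 × 7.29×10⁻⁵ × sin 76° = 1.41×10⁻⁴ s⁻¹
Geostrophic balance rearranged: |∂P/∂n| = f ρ V_g
|∂P/∂n| = 1.41×10⁻⁴ × 1.05 × 52.0 = 7.72×10⁻³ Pa/m
Isobar spacing: Δn = ΔP/|∂P/∂n| = 800 Pa / 7.72×10⁻³ Pa/m = 103570 m ≈ 104 km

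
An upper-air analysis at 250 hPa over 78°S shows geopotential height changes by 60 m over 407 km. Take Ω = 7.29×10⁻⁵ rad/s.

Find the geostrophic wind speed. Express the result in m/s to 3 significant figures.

10.1 m/s

Coriolis parameter at 78°S:
f = 2Ω sin φ = 2 × 7.29×10⁻⁵ × sin 78° = 1.43×10⁻⁴ s⁻¹
Height gradient: |∂Z/∂n| = 60 m / 407000 m = 1.47×10⁻⁴
On a pressure surface, geostrophic balance gives V_g = (g/f)|∂Z/∂n|:
V_g = 9.81 × 1.47×10⁻⁴ / 1.43×10⁻⁴ = 10.1 m/s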